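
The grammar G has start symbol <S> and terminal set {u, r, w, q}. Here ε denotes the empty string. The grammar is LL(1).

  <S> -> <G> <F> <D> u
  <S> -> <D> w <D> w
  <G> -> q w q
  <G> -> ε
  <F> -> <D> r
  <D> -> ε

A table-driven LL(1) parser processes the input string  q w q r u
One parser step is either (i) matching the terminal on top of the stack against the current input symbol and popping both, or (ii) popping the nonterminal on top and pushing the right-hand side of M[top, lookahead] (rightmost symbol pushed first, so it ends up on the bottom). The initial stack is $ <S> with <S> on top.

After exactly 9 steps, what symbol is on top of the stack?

u

step 1: stack=$ <S>  input=q w q r u $  — expand <S> -> <G> <F> <D> u
step 2: stack=$ u <D> <F> <G>  input=q w q r u $  — expand <G> -> q w q
step 3: stack=$ u <D> <F> q w q  input=q w q r u $  — match q
step 4: stack=$ u <D> <F> q w  input=w q r u $  — match w
step 5: stack=$ u <D> <F> q  input=q r u $  — match q
step 6: stack=$ u <D> <F>  input=r u $  — expand <F> -> <D> r
step 7: stack=$ u <D> r <D>  input=r u $  — expand <D> -> ε
step 8: stack=$ u <D> r  input=r u $  — match r
step 9: stack=$ u <D>  input=u $  — expand <D> -> ε
Stack after step 9: $ u (top = u).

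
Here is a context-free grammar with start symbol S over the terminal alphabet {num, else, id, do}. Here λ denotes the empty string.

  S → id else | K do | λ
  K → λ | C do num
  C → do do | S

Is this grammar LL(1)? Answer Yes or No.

No

FIRST(S) = {λ, do, id}
FIRST(K) = {λ, do, id}
FIRST(C) = {λ, do, id}
FOLLOW(S) = {$, do}
FOLLOW(K) = {do}
FOLLOW(C) = {do}
Cell M[C, do] receives both C → do do and C → S — the grammar is not LL(1).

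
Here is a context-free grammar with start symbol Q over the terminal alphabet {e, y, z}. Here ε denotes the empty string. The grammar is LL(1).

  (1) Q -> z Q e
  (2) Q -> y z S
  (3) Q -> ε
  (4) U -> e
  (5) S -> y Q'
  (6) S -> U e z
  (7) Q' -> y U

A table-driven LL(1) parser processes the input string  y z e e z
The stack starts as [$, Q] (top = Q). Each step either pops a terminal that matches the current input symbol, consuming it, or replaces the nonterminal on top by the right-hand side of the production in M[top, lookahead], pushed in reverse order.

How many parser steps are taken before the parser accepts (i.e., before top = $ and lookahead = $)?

     Stack    Input        Action
  1  $ Q      y z e e z $  expand Q -> y z S
  2  $ S z y  y z e e z $  match y
  3  $ S z    z e e z $    match z
  4  $ S      e e z $      expand S -> U e z
  5  $ z e U  e e z $      expand U -> e
  6  $ z e e  e e z $      match e
  7  $ z e    e z $        match e
  8  $ z      z $          match z
Accept reached after 8 steps.

8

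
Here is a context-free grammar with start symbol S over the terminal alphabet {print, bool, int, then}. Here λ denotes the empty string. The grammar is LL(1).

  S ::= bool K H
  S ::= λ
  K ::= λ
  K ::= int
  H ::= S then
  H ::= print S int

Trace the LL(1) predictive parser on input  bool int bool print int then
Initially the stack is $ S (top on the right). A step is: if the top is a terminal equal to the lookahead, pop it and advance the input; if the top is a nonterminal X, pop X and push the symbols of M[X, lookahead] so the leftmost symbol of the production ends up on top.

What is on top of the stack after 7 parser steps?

K

step 1: stack=$ S  input=bool int bool print int then $  — expand S ::= bool K H
step 2: stack=$ H K bool  input=bool int bool print int then $  — match bool
step 3: stack=$ H K  input=int bool print int then $  — expand K ::= int
step 4: stack=$ H int  input=int bool print int then $  — match int
step 5: stack=$ H  input=bool print int then $  — expand H ::= S then
step 6: stack=$ then S  input=bool print int then $  — expand S ::= bool K H
step 7: stack=$ then H K bool  input=bool print int then $  — match bool
Stack after step 7: $ then H K (top = K).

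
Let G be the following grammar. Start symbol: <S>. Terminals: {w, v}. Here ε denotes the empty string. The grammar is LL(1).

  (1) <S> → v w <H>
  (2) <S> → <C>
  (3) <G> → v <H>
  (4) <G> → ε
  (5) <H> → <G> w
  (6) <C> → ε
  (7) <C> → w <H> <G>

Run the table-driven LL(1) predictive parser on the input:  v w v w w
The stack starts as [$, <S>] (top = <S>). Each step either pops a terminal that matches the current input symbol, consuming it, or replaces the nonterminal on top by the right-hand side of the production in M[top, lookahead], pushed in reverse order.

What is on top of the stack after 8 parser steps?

w

step 1: stack=$ <S>  input=v w v w w $  — expand <S> → v w <H>
step 2: stack=$ <H> w v  input=v w v w w $  — match v
step 3: stack=$ <H> w  input=w v w w $  — match w
step 4: stack=$ <H>  input=v w w $  — expand <H> → <G> w
step 5: stack=$ w <G>  input=v w w $  — expand <G> → v <H>
step 6: stack=$ w <H> v  input=v w w $  — match v
step 7: stack=$ w <H>  input=w w $  — expand <H> → <G> w
step 8: stack=$ w w <G>  input=w w $  — expand <G> → ε
Stack after step 8: $ w w (top = w).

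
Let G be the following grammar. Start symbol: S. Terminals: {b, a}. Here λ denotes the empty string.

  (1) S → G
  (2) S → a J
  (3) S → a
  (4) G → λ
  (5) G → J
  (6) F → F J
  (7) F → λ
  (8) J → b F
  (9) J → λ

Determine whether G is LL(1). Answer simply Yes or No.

No

FIRST(S) = {λ, a, b}
FIRST(G) = {λ, b}
FIRST(F) = {λ, b}
FIRST(J) = {λ, b}
FOLLOW(S) = {$}
FOLLOW(G) = {$}
FOLLOW(F) = {$, b}
FOLLOW(J) = {$, b}
Cell M[F, $] receives both F → F J and F → λ — the grammar is not LL(1).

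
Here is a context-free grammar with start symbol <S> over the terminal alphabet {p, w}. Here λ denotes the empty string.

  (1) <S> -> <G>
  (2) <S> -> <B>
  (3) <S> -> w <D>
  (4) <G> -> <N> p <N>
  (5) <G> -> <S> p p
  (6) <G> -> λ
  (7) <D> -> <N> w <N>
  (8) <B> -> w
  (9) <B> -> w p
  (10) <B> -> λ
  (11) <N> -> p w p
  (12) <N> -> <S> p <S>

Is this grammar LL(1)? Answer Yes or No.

FIRST(<S>) = {λ, p, w}
FIRST(<G>) = {λ, p, w}
FIRST(<D>) = {p, w}
FIRST(<B>) = {λ, w}
FIRST(<N>) = {p, w}
FOLLOW(<S>) = {$, p, w}
FOLLOW(<G>) = {$, p, w}
FOLLOW(<D>) = {$, p, w}
FOLLOW(<B>) = {$, p, w}
FOLLOW(<N>) = {$, p, w}
Cell M[<B>, w] receives both <B> -> w and <B> -> w p and <B> -> λ — the grammar is not LL(1).

No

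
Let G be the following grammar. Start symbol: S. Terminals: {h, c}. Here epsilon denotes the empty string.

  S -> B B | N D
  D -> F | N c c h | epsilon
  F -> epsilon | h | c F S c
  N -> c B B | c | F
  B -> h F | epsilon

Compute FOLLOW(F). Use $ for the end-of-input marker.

FIRST(F): from F->epsilon we get {epsilon}; from F->h we get {h}; from F->c F S c we get {c}. So FIRST(F) = {epsilon, c, h}.
FIRST(B): from B->h F we get {h}; from B->epsilon we get {epsilon}. So FIRST(B) = {epsilon, h}.
FIRST(N): from N->c B B we get {c}; from N->c we get {c}; from N->F we get {epsilon, c, h}. So FIRST(N) = {epsilon, c, h}.
FIRST(D): from D->F we get {epsilon, c, h}; from D->N c c h we get {c, h}; from D->epsilon we get {epsilon}. So FIRST(D) = {epsilon, c, h}.
FIRST(S): from S->B B we get {epsilon, h}; from S->N D we get {epsilon, c, h}. So FIRST(S) = {epsilon, c, h}.
FOLLOW(S) includes $ since S is the start symbol.
FOLLOW(S): in F->c F S c, S is followed by c with FIRST {c}. Thus FOLLOW(S) = {$, c}.
FOLLOW(D): in S->N D, the suffix after D is empty, so FOLLOW(D) ⊇ FOLLOW(S) = {$, c}. Thus FOLLOW(D) = {$, c}.
FOLLOW(N): in S->N D, N is followed by D with FIRST {epsilon, c, h}; in S->N D, the suffix after N is nullable, so FOLLOW(N) ⊇ FOLLOW(S) = {$, c}; in D->N c c h, N is followed by c c h with FIRST {c}. Thus FOLLOW(N) = {$, c, h}.
FOLLOW(B): in S->B B (occurrence 1), B is followed by B with FIRST {epsilon, h}; in S->B B (occurrence 1), the suffix after B is nullable, so FOLLOW(B) ⊇ FOLLOW(S) = {$, c}; in S->B B (occurrence 2), the suffix after B is empty, so FOLLOW(B) ⊇ FOLLOW(S) = {$, c}; in N->c B B (occurrence 1), B is followed by B with FIRST {epsilon, h}; in N->c B B (occurrence 1), the suffix after B is nullable, so FOLLOW(B) ⊇ FOLLOW(N) = {$, c, h}; in N->c B B (occurrence 2), the suffix after B is empty, so FOLLOW(B) ⊇ FOLLOW(N) = {$, c, h}. Thus FOLLOW(B) = {$, c, h}.
FOLLOW(F): in D->F, the suffix after F is empty, so FOLLOW(F) ⊇ FOLLOW(D) = {$, c}; in F->c F S c, F is followed by S c with FIRST {c, h}; in N->F, the suffix after F is empty, so FOLLOW(F) ⊇ FOLLOW(N) = {$, c, h}; in B->h F, the suffix after F is empty, so FOLLOW(F) ⊇ FOLLOW(B) = {$, c, h}. Thus FOLLOW(F) = {$, c, h}.

{$, c, h}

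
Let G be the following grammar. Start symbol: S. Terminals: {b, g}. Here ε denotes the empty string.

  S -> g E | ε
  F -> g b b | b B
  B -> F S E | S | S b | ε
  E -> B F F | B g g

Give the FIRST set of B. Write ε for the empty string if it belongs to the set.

{ε, b, g}

FIRST(S) = {ε, g}
FIRST(F) = {b, g}
FIRST(B) = {ε, b, g}  (via F S E, S, S b)
FIRST(E) = {b, g}  (via B F F, B g g)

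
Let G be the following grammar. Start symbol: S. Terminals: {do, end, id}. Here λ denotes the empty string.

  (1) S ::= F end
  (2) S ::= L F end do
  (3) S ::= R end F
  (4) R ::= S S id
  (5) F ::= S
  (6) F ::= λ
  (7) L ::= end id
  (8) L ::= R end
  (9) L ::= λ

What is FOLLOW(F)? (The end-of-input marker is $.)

{$, end, id}

FIRST(S): from S::=F end we get {end}; from S::=L F end do we get {end}; from S::=R end F we get {end}. So FIRST(S) = {end}.
FIRST(R): from R::=S S id we get {end}. So FIRST(R) = {end}.
FIRST(F): from F::=S we get {end}; from F::=λ we get {λ}. So FIRST(F) = {λ, end}.
FIRST(L): from L::=end id we get {end}; from L::=R end we get {end}; from L::=λ we get {λ}. So FIRST(L) = {λ, end}.
FOLLOW(S) includes $ since S is the start symbol.
FOLLOW(R): in S::=R end F, R is followed by end F with FIRST {end}; in L::=R end, R is followed by end with FIRST {end}. Thus FOLLOW(R) = {end}.
FOLLOW(L): in S::=L F end do, L is followed by F end do with FIRST {end}. Thus FOLLOW(L) = {end}.
FOLLOW(S): in R::=S S id (occurrence 1), S is followed by S id with FIRST {end}; in R::=S S id (occurrence 2), S is followed by id with FIRST {id}; in F::=S, the suffix after S is empty, so FOLLOW(S) ⊇ FOLLOW(F) = {$, end, id}. Thus FOLLOW(S) = {$, end, id}.
FOLLOW(F): in S::=F end, F is followed by end with FIRST {end}; in S::=L F end do, F is followed by end do with FIRST {end}; in S::=R end F, the suffix after F is empty, so FOLLOW(F) ⊇ FOLLOW(S) = {$, end, id}. Thus FOLLOW(F) = {$, end, id}.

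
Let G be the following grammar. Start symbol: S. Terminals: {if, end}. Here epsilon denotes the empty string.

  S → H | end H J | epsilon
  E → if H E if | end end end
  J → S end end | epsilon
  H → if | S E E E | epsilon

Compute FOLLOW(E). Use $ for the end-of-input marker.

{$, end, if}

FIRST(E): from E→if H E if we get {if}; from E→end end end we get {end}. So FIRST(E) = {end, if}.
FIRST(S): from S→H we get {epsilon, end, if}; from S→end H J we get {end}; from S→epsilon we get {epsilon}. So FIRST(S) = {epsilon, end, if}.
FIRST(J): from J→S end end we get {end, if}; from J→epsilon we get {epsilon}. So FIRST(J) = {epsilon, end, if}.
FIRST(H): from H→if we get {if}; from H→S E E E we get {end, if}; from H→epsilon we get {epsilon}. So FIRST(H) = {epsilon, end, if}.
FOLLOW(S) includes $ since S is the start symbol.
FOLLOW(S): in J→S end end, S is followed by end end with FIRST {end}; in H→S E E E, S is followed by E E E with FIRST {end, if}. Thus FOLLOW(S) = {$, end, if}.
FOLLOW(J): in S→end H J, the suffix after J is empty, so FOLLOW(J) ⊇ FOLLOW(S) = {$, end, if}. Thus FOLLOW(J) = {$, end, if}.
FOLLOW(H): in S→H, the suffix after H is empty, so FOLLOW(H) ⊇ FOLLOW(S) = {$, end, if}; in S→end H J, H is followed by J with FIRST {epsilon, end, if}; in S→end H J, the suffix after H is nullable, so FOLLOW(H) ⊇ FOLLOW(S) = {$, end, if}; in E→if H E if, H is followed by E if with FIRST {end, if}. Thus FOLLOW(H) = {$, end, if}.
FOLLOW(E): in E→if H E if, E is followed by if with FIRST {if}; in H→S E E E (occurrence 1), E is followed by E E with FIRST {end, if}; in H→S E E E (occurrence 2), E is followed by E with FIRST {end, if}; in H→S E E E (occurrence 3), the suffix after E is empty, so FOLLOW(E) ⊇ FOLLOW(H) = {$, end, if}. Thus FOLLOW(E) = {$, end, if}.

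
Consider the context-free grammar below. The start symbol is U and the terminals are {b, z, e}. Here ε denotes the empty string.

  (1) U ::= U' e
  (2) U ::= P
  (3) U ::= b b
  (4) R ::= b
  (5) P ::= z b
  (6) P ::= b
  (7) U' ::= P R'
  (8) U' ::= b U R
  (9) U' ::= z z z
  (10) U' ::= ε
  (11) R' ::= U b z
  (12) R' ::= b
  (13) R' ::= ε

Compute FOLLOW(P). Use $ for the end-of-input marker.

FIRST(R) = {b}
FIRST(P) = {b, z}
FIRST(U') = {ε, b, z}  (via P R')
FIRST(U) = {b, e, z}  (via U' e, P)
FIRST(R') = {ε, b, e, z}  (via U b z)
FOLLOW(U) includes $ since U is the start symbol.
FOLLOW(U): in U'::=b U R, U is followed by R with FIRST {b}; in R'::=U b z, U is followed by b z with FIRST {b}. Thus FOLLOW(U) = {$, b}.
FOLLOW(U'): in U::=U' e, U' is followed by e with FIRST {e}. Thus FOLLOW(U') = {e}.
FOLLOW(R): in U'::=b U R, the suffix after R is empty, so FOLLOW(R) ⊇ FOLLOW(U') = {e}. Thus FOLLOW(R) = {e}.
FOLLOW(P): in U::=P, the suffix after P is empty, so FOLLOW(P) ⊇ FOLLOW(U) = {$, b}; in U'::=P R', P is followed by R' with FIRST {ε, b, e, z}; in U'::=P R', the suffix after P is nullable, so FOLLOW(P) ⊇ FOLLOW(U') = {e}. Thus FOLLOW(P) = {$, b, e, z}.
FOLLOW(R'): in U'::=P R', the suffix after R' is empty, so FOLLOW(R') ⊇ FOLLOW(U') = {e}. Thus FOLLOW(R') = {e}.

{$, b, e, z}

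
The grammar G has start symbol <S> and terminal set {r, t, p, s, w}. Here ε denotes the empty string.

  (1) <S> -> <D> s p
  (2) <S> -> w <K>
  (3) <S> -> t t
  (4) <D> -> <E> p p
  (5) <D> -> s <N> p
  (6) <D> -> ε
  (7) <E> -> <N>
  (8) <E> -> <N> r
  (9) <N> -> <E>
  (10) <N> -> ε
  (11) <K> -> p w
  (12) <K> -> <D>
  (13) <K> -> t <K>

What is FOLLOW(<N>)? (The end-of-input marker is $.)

{p, r}

FIRST(<S>) = {p, r, s, t, w}  (via <D> s p)
FIRST(<D>) = {ε, p, r, s}  (via <E> p p)
FIRST(<K>) = {ε, p, r, s, t}  (via <D>)
FIRST(<E>) = {ε, r}  (via <N>, <N> r)
FIRST(<N>) = {ε, r}  (via <E>)
FOLLOW(<S>) includes $ since <S> is the start symbol.
FOLLOW(<S>): <S> appears on no right-hand side. Thus FOLLOW(<S>) = {$}.
FOLLOW(<K>): in <S>->w <K>, the suffix after <K> is empty, so FOLLOW(<K>) ⊇ FOLLOW(<S>) = {$}; in <K>->t <K>, the suffix after <K> is empty (adds nothing new). Thus FOLLOW(<K>) = {$}.
FOLLOW(<D>): in <S>-><D> s p, <D> is followed by s p with FIRST {s}; in <K>-><D>, the suffix after <D> is empty, so FOLLOW(<D>) ⊇ FOLLOW(<K>) = {$}. Thus FOLLOW(<D>) = {$, s}.
FOLLOW(<E>): in <D>-><E> p p, <E> is followed by p p with FIRST {p}; in <N>-><E>, the suffix after <E> is empty, so FOLLOW(<E>) ⊇ FOLLOW(<N>) = {p, r}. Thus FOLLOW(<E>) = {p, r}.
FOLLOW(<N>): in <D>->s <N> p, <N> is followed by p with FIRST {p}; in <E>-><N>, the suffix after <N> is empty, so FOLLOW(<N>) ⊇ FOLLOW(<E>) = {p, r}; in <E>-><N> r, <N> is followed by r with FIRST {r}. Thus FOLLOW(<N>) = {p, r}.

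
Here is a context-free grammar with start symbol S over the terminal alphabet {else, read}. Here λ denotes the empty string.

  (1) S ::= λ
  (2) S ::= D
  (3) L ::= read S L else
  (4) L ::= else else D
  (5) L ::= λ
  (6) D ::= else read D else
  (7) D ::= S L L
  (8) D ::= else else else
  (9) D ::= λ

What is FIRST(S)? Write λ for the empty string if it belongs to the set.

{λ, else, read}

FIRST(L) = {λ, else, read}
FIRST(S) = {λ, else, read}  (via D)
FIRST(D) = {λ, else, read}  (via S L L)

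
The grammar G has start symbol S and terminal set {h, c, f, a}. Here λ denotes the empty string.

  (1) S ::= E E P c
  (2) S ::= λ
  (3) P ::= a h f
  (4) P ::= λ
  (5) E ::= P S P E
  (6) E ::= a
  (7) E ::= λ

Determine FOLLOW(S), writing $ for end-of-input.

{$, a, c}

FIRST(P) = {λ, a}
FIRST(S) = {λ, a, c}  (via E E P c)
FIRST(E) = {λ, a, c}  (via P S P E)
FOLLOW(S) includes $ since S is the start symbol.
FOLLOW(E): in S::=E E P c (occurrence 1), E is followed by E P c with FIRST {a, c}; in S::=E E P c (occurrence 2), E is followed by P c with FIRST {a, c}; in E::=P S P E, the suffix after E is empty (adds nothing new). Thus FOLLOW(E) = {a, c}.
FOLLOW(S): in E::=P S P E, S is followed by P E with FIRST {λ, a, c}; in E::=P S P E, the suffix after S is nullable, so FOLLOW(S) ⊇ FOLLOW(E) = {a, c}. Thus FOLLOW(S) = {$, a, c}.
FOLLOW(P): in S::=E E P c, P is followed by c with FIRST {c}; in E::=P S P E (occurrence 1), P is followed by S P E with FIRST {λ, a, c}; in E::=P S P E (occurrence 1), the suffix after P is nullable, so FOLLOW(P) ⊇ FOLLOW(E) = {a, c}; in E::=P S P E (occurrence 2), P is followed by E with FIRST {λ, a, c}; in E::=P S P E (occurrence 2), the suffix after P is nullable, so FOLLOW(P) ⊇ FOLLOW(E) = {a, c}. Thus FOLLOW(P) = {a, c}.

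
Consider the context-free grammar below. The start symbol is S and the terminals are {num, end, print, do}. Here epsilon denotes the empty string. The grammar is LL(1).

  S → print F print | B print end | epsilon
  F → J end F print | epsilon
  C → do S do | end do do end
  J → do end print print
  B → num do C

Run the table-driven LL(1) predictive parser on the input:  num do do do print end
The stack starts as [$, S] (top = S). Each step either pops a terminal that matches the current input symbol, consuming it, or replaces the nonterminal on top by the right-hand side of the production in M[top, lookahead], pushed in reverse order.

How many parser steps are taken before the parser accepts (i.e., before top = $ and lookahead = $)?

10

      Stack                 Input                     Action
   1  $ S                   num do do do print end $  expand S → B print end
   2  $ end print B         num do do do print end $  expand B → num do C
   3  $ end print C do num  num do do do print end $  match num
   4  $ end print C do      do do do print end $      match do
   5  $ end print C         do do print end $         expand C → do S do
   6  $ end print do S do   do do print end $         match do
   7  $ end print do S      do print end $            expand S → epsilon
   8  $ end print do        do print end $            match do
   9  $ end print           print end $               match print
  10  $ end                 end $                     match end
Accept reached after 10 steps.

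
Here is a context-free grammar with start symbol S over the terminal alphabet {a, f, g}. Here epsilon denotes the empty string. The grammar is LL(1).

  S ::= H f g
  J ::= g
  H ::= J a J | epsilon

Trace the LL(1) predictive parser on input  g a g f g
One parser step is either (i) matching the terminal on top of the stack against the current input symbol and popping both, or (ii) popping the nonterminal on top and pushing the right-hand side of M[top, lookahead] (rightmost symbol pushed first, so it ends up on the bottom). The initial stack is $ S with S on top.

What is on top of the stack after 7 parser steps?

f

step 1: stack=$ S  input=g a g f g $  — expand S ::= H f g
step 2: stack=$ g f H  input=g a g f g $  — expand H ::= J a J
step 3: stack=$ g f J a J  input=g a g f g $  — expand J ::= g
step 4: stack=$ g f J a g  input=g a g f g $  — match g
step 5: stack=$ g f J a  input=a g f g $  — match a
step 6: stack=$ g f J  input=g f g $  — expand J ::= g
step 7: stack=$ g f g  input=g f g $  — match g
Stack after step 7: $ g f (top = f).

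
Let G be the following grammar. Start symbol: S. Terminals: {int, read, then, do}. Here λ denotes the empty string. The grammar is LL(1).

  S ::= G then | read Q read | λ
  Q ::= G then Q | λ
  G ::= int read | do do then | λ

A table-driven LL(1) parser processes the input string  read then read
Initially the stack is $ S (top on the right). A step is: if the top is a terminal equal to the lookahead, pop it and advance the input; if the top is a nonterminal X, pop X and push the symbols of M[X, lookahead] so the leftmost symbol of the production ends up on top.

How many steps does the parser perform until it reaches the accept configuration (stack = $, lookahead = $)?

     Stack            Input             Action
  1  $ S              read then read $  expand S ::= read Q read
  2  $ read Q read    read then read $  match read
  3  $ read Q         then read $       expand Q ::= G then Q
  4  $ read Q then G  then read $       expand G ::= λ
  5  $ read Q then    then read $       match then
  6  $ read Q         read $            expand Q ::= λ
  7  $ read           read $            match read
Accept reached after 7 steps.

7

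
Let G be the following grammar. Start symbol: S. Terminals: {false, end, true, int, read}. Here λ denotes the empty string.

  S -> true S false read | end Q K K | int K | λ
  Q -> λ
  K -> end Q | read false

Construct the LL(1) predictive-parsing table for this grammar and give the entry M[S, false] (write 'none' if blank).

S -> λ

FIRST(S): from S->true S false read we get {true}; from S->end Q K K we get {end}; from S->int K we get {int}; from S->λ we get {λ}. So FIRST(S) = {λ, end, int, true}.
FIRST(Q): from Q->λ we get {λ}. So FIRST(Q) = {λ}.
FIRST(K): from K->end Q we get {end}; from K->read false we get {read}. So FIRST(K) = {end, read}.
FOLLOW(S) includes $ since S is the start symbol.
FOLLOW(S): in S->true S false read, S is followed by false read with FIRST {false}. Thus FOLLOW(S) = {$, false}.
For S -> true S false read: FIRST(true S false read) = {true}, so it goes in M[S, t] for t ∈ {true}.
For S -> end Q K K: FIRST(end Q K K) = {end}, so it goes in M[S, t] for t ∈ {end}.
For S -> int K: FIRST(int K) = {int}, so it goes in M[S, t] for t ∈ {int}.
For S -> λ: FIRST(λ) = {λ}, so it goes in M[S, t] for t ∈ {}; since λ ∈ FIRST, also for every t ∈ FOLLOW(S) = {$, false}.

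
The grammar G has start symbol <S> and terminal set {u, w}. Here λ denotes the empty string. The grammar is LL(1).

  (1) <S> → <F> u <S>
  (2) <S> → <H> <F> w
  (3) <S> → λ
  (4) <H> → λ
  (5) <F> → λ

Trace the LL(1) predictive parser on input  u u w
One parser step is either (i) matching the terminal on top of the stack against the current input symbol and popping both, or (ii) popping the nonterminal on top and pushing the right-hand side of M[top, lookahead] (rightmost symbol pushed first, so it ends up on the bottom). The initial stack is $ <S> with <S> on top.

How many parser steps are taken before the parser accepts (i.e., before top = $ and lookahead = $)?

10

      Stack        Input    Action
   1  $ <S>        u u w $  expand <S> → <F> u <S>
   2  $ <S> u <F>  u u w $  expand <F> → λ
   3  $ <S> u      u u w $  match u
   4  $ <S>        u w $    expand <S> → <F> u <S>
   5  $ <S> u <F>  u w $    expand <F> → λ
   6  $ <S> u      u w $    match u
   7  $ <S>        w $      expand <S> → <H> <F> w
   8  $ w <F> <H>  w $      expand <H> → λ
   9  $ w <F>      w $      expand <F> → λ
  10  $ w          w $      match w
Accept reached after 10 steps.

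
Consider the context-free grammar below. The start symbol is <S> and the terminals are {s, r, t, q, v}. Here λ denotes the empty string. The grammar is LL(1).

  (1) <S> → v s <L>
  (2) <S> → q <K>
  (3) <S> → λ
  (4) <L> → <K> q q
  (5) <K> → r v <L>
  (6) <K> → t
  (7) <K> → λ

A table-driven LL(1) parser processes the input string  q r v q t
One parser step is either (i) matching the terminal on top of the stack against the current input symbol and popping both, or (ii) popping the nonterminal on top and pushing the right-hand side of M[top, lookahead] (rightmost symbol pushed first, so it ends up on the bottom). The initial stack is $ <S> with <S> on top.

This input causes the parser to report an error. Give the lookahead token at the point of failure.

step 1: stack=$ <S>  input=q r v q t $  — expand <S> → q <K>
step 2: stack=$ <K> q  input=q r v q t $  — match q
step 3: stack=$ <K>  input=r v q t $  — expand <K> → r v <L>
step 4: stack=$ <L> v r  input=r v q t $  — match r
step 5: stack=$ <L> v  input=v q t $  — match v
step 6: stack=$ <L>  input=q t $  — expand <L> → <K> q q
step 7: stack=$ q q <K>  input=q t $  — expand <K> → λ
step 8: stack=$ q q  input=q t $  — match q
step 9: stack=$ q  input=t $  — error: top is terminal q but lookahead is t

t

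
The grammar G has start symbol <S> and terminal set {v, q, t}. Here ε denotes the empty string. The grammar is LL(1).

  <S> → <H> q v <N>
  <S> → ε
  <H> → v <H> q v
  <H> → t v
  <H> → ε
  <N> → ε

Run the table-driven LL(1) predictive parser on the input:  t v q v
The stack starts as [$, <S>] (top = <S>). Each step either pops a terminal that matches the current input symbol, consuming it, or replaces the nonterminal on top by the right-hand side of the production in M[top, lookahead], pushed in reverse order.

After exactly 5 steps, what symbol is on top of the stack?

v

     Stack          Input      Action
  1  $ <S>          t v q v $  expand <S> → <H> q v <N>
  2  $ <N> v q <H>  t v q v $  expand <H> → t v
  3  $ <N> v q v t  t v q v $  match t
  4  $ <N> v q v    v q v $    match v
  5  $ <N> v q      q v $      match q
Stack after step 5: $ <N> v (top = v).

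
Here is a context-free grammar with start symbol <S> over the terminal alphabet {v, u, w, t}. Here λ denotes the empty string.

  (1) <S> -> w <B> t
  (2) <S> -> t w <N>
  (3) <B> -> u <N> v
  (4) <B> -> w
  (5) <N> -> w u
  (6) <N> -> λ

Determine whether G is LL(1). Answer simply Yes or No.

FIRST(<S>) = {t, w}
FIRST(<B>) = {u, w}
FIRST(<N>) = {λ, w}
FOLLOW(<S>) = {$}
FOLLOW(<B>) = {t}
FOLLOW(<N>) = {$, v}
Each cell of M receives at most one production.

Yes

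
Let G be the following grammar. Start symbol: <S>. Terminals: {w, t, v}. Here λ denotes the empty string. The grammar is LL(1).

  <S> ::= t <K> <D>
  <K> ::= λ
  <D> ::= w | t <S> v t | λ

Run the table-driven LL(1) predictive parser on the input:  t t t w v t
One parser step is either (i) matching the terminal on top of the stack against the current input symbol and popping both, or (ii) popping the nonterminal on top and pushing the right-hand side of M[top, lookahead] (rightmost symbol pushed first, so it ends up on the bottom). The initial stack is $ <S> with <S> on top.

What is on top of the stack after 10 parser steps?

step 1: stack=$ <S>  input=t t t w v t $  — expand <S> ::= t <K> <D>
step 2: stack=$ <D> <K> t  input=t t t w v t $  — match t
step 3: stack=$ <D> <K>  input=t t w v t $  — expand <K> ::= λ
step 4: stack=$ <D>  input=t t w v t $  — expand <D> ::= t <S> v t
step 5: stack=$ t v <S> t  input=t t w v t $  — match t
step 6: stack=$ t v <S>  input=t w v t $  — expand <S> ::= t <K> <D>
step 7: stack=$ t v <D> <K> t  input=t w v t $  — match t
step 8: stack=$ t v <D> <K>  input=w v t $  — expand <K> ::= λ
step 9: stack=$ t v <D>  input=w v t $  — expand <D> ::= w
step 10: stack=$ t v w  input=w v t $  — match w
Stack after step 10: $ t v (top = v).

v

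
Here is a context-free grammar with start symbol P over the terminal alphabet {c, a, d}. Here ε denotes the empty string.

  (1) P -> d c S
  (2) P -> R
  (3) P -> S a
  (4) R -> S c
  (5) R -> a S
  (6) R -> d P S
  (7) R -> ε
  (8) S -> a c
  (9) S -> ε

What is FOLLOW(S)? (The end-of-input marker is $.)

{$, a, c}

FIRST(S) = {ε, a}
FIRST(R) = {ε, a, c, d}  (via S c)
FIRST(P) = {ε, a, c, d}  (via R, S a)
FOLLOW(P) includes $ since P is the start symbol.
FOLLOW(P): in R->d P S, P is followed by S with FIRST {ε, a}; in R->d P S, the suffix after P is nullable, so FOLLOW(P) ⊇ FOLLOW(R) = {$, a}. Thus FOLLOW(P) = {$, a}.
FOLLOW(R): in P->R, the suffix after R is empty, so FOLLOW(R) ⊇ FOLLOW(P) = {$, a}. Thus FOLLOW(R) = {$, a}.
FOLLOW(S): in P->d c S, the suffix after S is empty, so FOLLOW(S) ⊇ FOLLOW(P) = {$, a}; in P->S a, S is followed by a with FIRST {a}; in R->S c, S is followed by c with FIRST {c}; in R->a S, the suffix after S is empty, so FOLLOW(S) ⊇ FOLLOW(R) = {$, a}; in R->d P S, the suffix after S is empty, so FOLLOW(S) ⊇ FOLLOW(R) = {$, a}. Thus FOLLOW(S) = {$, a, c}.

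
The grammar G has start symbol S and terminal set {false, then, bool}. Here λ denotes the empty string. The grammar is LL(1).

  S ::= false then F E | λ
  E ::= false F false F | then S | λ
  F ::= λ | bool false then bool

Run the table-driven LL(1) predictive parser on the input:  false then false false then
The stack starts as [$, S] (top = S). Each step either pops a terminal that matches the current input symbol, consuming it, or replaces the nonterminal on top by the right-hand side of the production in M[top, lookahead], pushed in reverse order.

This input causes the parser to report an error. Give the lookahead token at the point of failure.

      Stack              Input                          Action
   1  $ S                false then false false then $  expand S ::= false then F E
   2  $ E F then false   false then false false then $  match false
   3  $ E F then         then false false then $        match then
   4  $ E F              false false then $             expand F ::= λ
   5  $ E                false false then $             expand E ::= false F false F
   6  $ F false F false  false false then $             match false
   7  $ F false F        false then $                   expand F ::= λ
   8  $ F false          false then $                   match false
   9  $ F                then $                         expand F ::= λ
  10  $                  then $                         error: stack empty but input remains

then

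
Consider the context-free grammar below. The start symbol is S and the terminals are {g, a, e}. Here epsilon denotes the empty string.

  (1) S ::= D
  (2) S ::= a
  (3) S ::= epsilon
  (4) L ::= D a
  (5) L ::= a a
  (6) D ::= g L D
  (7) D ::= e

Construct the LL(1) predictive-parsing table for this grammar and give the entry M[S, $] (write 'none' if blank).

FIRST(D) = {e, g}
FIRST(S) = {epsilon, a, e, g}  (via D)
FIRST(L) = {a, e, g}  (via D a)
FOLLOW(S) includes $ since S is the start symbol.
FOLLOW(S): S appears on no right-hand side. Thus FOLLOW(S) = {$}.
For S ::= D: FIRST(D) = {e, g}, so it goes in M[S, t] for t ∈ {e, g}.
For S ::= a: FIRST(a) = {a}, so it goes in M[S, t] for t ∈ {a}.
For S ::= epsilon: FIRST(epsilon) = {epsilon}, so it goes in M[S, t] for t ∈ {}; since epsilon ∈ FIRST, also for every t ∈ FOLLOW(S) = {$}.

S ::= epsilon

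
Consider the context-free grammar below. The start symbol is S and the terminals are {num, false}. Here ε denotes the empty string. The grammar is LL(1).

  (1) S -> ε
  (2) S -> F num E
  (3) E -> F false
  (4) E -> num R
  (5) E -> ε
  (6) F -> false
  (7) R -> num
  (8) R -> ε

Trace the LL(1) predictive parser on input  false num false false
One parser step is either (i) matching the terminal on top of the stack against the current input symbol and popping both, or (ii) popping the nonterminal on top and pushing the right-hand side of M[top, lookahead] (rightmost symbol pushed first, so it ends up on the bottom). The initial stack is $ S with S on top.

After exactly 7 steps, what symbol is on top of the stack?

step 1: stack=$ S  input=false num false false $  — expand S -> F num E
step 2: stack=$ E num F  input=false num false false $  — expand F -> false
step 3: stack=$ E num false  input=false num false false $  — match false
step 4: stack=$ E num  input=num false false $  — match num
step 5: stack=$ E  input=false false $  — expand E -> F false
step 6: stack=$ false F  input=false false $  — expand F -> false
step 7: stack=$ false false  input=false false $  — match false
Stack after step 7: $ false (top = false).

false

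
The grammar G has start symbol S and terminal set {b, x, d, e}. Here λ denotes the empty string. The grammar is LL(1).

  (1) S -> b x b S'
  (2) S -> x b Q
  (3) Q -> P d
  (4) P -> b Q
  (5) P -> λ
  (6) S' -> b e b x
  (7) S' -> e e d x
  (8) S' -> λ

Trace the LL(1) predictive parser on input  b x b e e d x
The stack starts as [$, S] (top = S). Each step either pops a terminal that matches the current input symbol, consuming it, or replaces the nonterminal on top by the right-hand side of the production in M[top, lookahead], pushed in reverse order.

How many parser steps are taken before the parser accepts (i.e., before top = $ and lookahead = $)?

9

step 1: stack=$ S  input=b x b e e d x $  — expand S -> b x b S'
step 2: stack=$ S' b x b  input=b x b e e d x $  — match b
step 3: stack=$ S' b x  input=x b e e d x $  — match x
step 4: stack=$ S' b  input=b e e d x $  — match b
step 5: stack=$ S'  input=e e d x $  — expand S' -> e e d x
step 6: stack=$ x d e e  input=e e d x $  — match e
step 7: stack=$ x d e  input=e d x $  — match e
step 8: stack=$ x d  input=d x $  — match d
step 9: stack=$ x  input=x $  — match x
Accept reached after 9 steps.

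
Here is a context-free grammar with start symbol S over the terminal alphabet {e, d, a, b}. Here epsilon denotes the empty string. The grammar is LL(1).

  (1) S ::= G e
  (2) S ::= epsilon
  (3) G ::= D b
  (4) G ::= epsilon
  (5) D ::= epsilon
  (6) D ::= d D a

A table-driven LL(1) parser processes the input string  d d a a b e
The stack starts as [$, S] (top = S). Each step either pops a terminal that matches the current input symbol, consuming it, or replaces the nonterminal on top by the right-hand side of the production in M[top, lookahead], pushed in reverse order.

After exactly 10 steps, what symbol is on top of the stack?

e

step 1: stack=$ S  input=d d a a b e $  — expand S ::= G e
step 2: stack=$ e G  input=d d a a b e $  — expand G ::= D b
step 3: stack=$ e b D  input=d d a a b e $  — expand D ::= d D a
step 4: stack=$ e b a D d  input=d d a a b e $  — match d
step 5: stack=$ e b a D  input=d a a b e $  — expand D ::= d D a
step 6: stack=$ e b a a D d  input=d a a b e $  — match d
step 7: stack=$ e b a a D  input=a a b e $  — expand D ::= epsilon
step 8: stack=$ e b a a  input=a a b e $  — match a
step 9: stack=$ e b a  input=a b e $  — match a
step 10: stack=$ e b  input=b e $  — match b
Stack after step 10: $ e (top = e).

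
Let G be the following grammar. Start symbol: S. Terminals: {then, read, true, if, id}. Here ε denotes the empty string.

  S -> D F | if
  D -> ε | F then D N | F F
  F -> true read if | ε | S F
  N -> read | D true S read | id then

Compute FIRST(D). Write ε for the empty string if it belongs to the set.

{ε, if, then, true}

FIRST(S) = {ε, if, then, true}  (via D F)
FIRST(F) = {ε, if, then, true}  (via S F)
FIRST(D) = {ε, if, then, true}  (via F then D N, F F)
FIRST(N) = {id, if, read, then, true}  (via D true S read)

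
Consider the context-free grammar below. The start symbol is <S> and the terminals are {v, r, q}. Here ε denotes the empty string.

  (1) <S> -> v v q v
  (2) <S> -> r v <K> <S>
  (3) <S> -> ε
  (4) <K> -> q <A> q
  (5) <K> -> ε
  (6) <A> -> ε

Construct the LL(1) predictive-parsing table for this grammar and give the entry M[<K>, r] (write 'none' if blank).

<K> -> ε

FIRST(<S>) = {ε, r, v}
FIRST(<K>) = {ε, q}
FIRST(<A>) = {ε}
FOLLOW(<S>) includes $ since <S> is the start symbol.
FOLLOW(<S>): in <S>->r v <K> <S>, the suffix after <S> is empty (adds nothing new). Thus FOLLOW(<S>) = {$}.
FOLLOW(<K>): in <S>->r v <K> <S>, <K> is followed by <S> with FIRST {ε, r, v}; in <S>->r v <K> <S>, the suffix after <K> is nullable, so FOLLOW(<K>) ⊇ FOLLOW(<S>) = {$}. Thus FOLLOW(<K>) = {$, r, v}.
For <K> -> q <A> q: FIRST(q <A> q) = {q}, so it goes in M[<K>, t] for t ∈ {q}.
For <K> -> ε: FIRST(ε) = {ε}, so it goes in M[<K>, t] for t ∈ {}; since ε ∈ FIRST, also for every t ∈ FOLLOW(<K>) = {$, r, v}.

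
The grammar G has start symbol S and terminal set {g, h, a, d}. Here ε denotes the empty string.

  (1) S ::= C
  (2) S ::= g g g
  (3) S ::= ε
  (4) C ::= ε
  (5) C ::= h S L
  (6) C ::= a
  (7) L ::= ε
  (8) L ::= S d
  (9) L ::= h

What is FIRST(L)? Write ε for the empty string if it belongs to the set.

{ε, a, d, g, h}

FIRST(C): from C::=ε we get {ε}; from C::=h S L we get {h}; from C::=a we get {a}. So FIRST(C) = {ε, a, h}.
FIRST(S): from S::=C we get {ε, a, h}; from S::=g g g we get {g}; from S::=ε we get {ε}. So FIRST(S) = {ε, a, g, h}.
FIRST(L): from L::=ε we get {ε}; from L::=S d we get {a, d, g, h}; from L::=h we get {h}. So FIRST(L) = {ε, a, d, g, h}.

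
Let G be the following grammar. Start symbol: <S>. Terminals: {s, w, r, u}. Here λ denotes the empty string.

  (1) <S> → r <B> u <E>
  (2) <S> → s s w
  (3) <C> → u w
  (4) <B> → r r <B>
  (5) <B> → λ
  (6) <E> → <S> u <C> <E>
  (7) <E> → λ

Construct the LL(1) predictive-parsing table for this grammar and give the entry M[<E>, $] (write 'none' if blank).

<E> → λ

FIRST(<S>): from <S>→r <B> u <E> we get {r}; from <S>→s s w we get {s}. So FIRST(<S>) = {r, s}.
FIRST(<C>): from <C>→u w we get {u}. So FIRST(<C>) = {u}.
FIRST(<B>): from <B>→r r <B> we get {r}; from <B>→λ we get {λ}. So FIRST(<B>) = {λ, r}.
FIRST(<E>): from <E>→<S> u <C> <E> we get {r, s}; from <E>→λ we get {λ}. So FIRST(<E>) = {λ, r, s}.
FOLLOW(<S>) includes $ since <S> is the start symbol.
FOLLOW(<S>): in <E>→<S> u <C> <E>, <S> is followed by u <C> <E> with FIRST {u}. Thus FOLLOW(<S>) = {$, u}.
FOLLOW(<E>): in <S>→r <B> u <E>, the suffix after <E> is empty, so FOLLOW(<E>) ⊇ FOLLOW(<S>) = {$, u}; in <E>→<S> u <C> <E>, the suffix after <E> is empty (adds nothing new). Thus FOLLOW(<E>) = {$, u}.
For <E> → <S> u <C> <E>: FIRST(<S> u <C> <E>) = {r, s}, so it goes in M[<E>, t] for t ∈ {r, s}.
For <E> → λ: FIRST(λ) = {λ}, so it goes in M[<E>, t] for t ∈ {}; since λ ∈ FIRST, also for every t ∈ FOLLOW(<E>) = {$, u}.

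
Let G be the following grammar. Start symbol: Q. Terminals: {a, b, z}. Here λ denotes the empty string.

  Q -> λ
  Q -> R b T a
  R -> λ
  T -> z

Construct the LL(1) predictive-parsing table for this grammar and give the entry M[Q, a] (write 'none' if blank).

FIRST(R) = {λ}
FIRST(T) = {z}
FIRST(Q) = {λ, b}  (via R b T a)
FOLLOW(Q) includes $ since Q is the start symbol.
FOLLOW(Q): Q appears on no right-hand side. Thus FOLLOW(Q) = {$}.
For Q -> λ: FIRST(λ) = {λ}, so it goes in M[Q, t] for t ∈ {}; since λ ∈ FIRST, also for every t ∈ FOLLOW(Q) = {$}.
For Q -> R b T a: FIRST(R b T a) = {b}, so it goes in M[Q, t] for t ∈ {b}.
None of these place a production in M[Q, a].

none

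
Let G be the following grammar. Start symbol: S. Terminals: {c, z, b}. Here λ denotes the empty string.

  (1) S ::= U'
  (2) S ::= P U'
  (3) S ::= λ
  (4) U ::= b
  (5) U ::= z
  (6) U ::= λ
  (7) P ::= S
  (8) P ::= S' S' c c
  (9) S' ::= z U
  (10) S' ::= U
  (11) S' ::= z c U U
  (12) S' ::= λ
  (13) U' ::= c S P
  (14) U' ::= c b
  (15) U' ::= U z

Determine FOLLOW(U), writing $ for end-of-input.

{b, c, z}

FIRST(U): from U::=b we get {b}; from U::=z we get {z}; from U::=λ we get {λ}. So FIRST(U) = {λ, b, z}.
FIRST(S'): from S'::=z U we get {z}; from S'::=U we get {λ, b, z}; from S'::=z c U U we get {z}; from S'::=λ we get {λ}. So FIRST(S') = {λ, b, z}.
FIRST(U'): from U'::=c S P we get {c}; from U'::=c b we get {c}; from U'::=U z we get {b, z}. So FIRST(U') = {b, c, z}.
FIRST(S): from S::=U' we get {b, c, z}; from S::=P U' we get {b, c, z}; from S::=λ we get {λ}. So FIRST(S) = {λ, b, c, z}.
FIRST(P): from P::=S we get {λ, b, c, z}; from P::=S' S' c c we get {b, c, z}. So FIRST(P) = {λ, b, c, z}.
FOLLOW(S) includes $ since S is the start symbol.
FOLLOW(S'): in P::=S' S' c c (occurrence 1), S' is followed by S' c c with FIRST {b, c, z}; in P::=S' S' c c (occurrence 2), S' is followed by c c with FIRST {c}. Thus FOLLOW(S') = {b, c, z}.
FOLLOW(U): in S'::=z U, the suffix after U is empty, so FOLLOW(U) ⊇ FOLLOW(S') = {b, c, z}; in S'::=U, the suffix after U is empty, so FOLLOW(U) ⊇ FOLLOW(S') = {b, c, z}; in S'::=z c U U (occurrence 1), U is followed by U with FIRST {λ, b, z}; in S'::=z c U U (occurrence 1), the suffix after U is nullable, so FOLLOW(U) ⊇ FOLLOW(S') = {b, c, z}; in S'::=z c U U (occurrence 2), the suffix after U is empty, so FOLLOW(U) ⊇ FOLLOW(S') = {b, c, z}; in U'::=U z, U is followed by z with FIRST {z}. Thus FOLLOW(U) = {b, c, z}.
FOLLOW(S): in P::=S, the suffix after S is empty, so FOLLOW(S) ⊇ FOLLOW(P) = {$, b, c, z}; in U'::=c S P, S is followed by P with FIRST {λ, b, c, z}; in U'::=c S P, the suffix after S is nullable, so FOLLOW(S) ⊇ FOLLOW(U') = {$, b, c, z}. Thus FOLLOW(S) = {$, b, c, z}.
FOLLOW(U'): in S::=U', the suffix after U' is empty, so FOLLOW(U') ⊇ FOLLOW(S) = {$, b, c, z}; in S::=P U', the suffix after U' is empty, so FOLLOW(U') ⊇ FOLLOW(S) = {$, b, c, z}. Thus FOLLOW(U') = {$, b, c, z}.
FOLLOW(P): in S::=P U', P is followed by U' with FIRST {b, c, z}; in U'::=c S P, the suffix after P is empty, so FOLLOW(P) ⊇ FOLLOW(U') = {$, b, c, z}. Thus FOLLOW(P) = {$, b, c, z}.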